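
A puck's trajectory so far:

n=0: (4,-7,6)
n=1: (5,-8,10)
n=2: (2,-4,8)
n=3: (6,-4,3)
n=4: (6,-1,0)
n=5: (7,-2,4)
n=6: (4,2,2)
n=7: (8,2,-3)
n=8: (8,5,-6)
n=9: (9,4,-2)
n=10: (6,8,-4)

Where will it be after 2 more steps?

Differencing gives (+1,-1,+4), (-3,+4,-2), (+4,+0,-5), (+0,+3,-3), (+1,-1,+4), (-3,+4,-2), (+4,+0,-5), (+0,+3,-3), (+1,-1,+4), (-3,+4,-2). This is the pattern (+1,-1,+4), (-3,+4,-2), (+4,+0,-5), (+0,+3,-3) repeated.
step 11: apply (+4,+0,-5) → (10,8,-9)
step 12: apply (+0,+3,-3) → (10,11,-12)

(10,11,-12)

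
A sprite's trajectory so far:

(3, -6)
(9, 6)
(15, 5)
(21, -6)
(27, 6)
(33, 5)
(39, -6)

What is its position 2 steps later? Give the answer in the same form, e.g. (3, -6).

The first coordinate changes by +6 each step, so at step 8 it is 3 + 8·(6) = 51.
The second coordinate repeats the cycle [-6, 6, 5] with period 3; step 8 mod 3 = 2, giving 5.

(51, 5)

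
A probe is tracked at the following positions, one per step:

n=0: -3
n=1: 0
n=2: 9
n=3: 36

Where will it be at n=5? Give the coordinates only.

Step-to-step displacements: +3, +9, +27; each is 3× the previous.
step 4: 36 + 81 → 117
step 5: 117 + 243 → 360

360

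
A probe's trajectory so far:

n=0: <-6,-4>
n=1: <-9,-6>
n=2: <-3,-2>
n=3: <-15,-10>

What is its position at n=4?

The jumps are <-3,-2>, <+6,+4>, <-12,-8> — a geometric progression with ratio -2.
step 4: <-15,-10> + <+24,+16> → <9,6>

<9,6>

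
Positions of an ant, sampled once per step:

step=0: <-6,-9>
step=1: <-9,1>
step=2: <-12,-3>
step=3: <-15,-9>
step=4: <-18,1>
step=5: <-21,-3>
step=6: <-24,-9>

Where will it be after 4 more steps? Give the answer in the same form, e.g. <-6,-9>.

<-36,1>

The first coordinate changes by -3 each step, so at step 10 it is -6 + 10·(-3) = -36.
The second coordinate repeats the cycle [-9, 1, -3] with period 3; step 10 mod 3 = 1, giving 1.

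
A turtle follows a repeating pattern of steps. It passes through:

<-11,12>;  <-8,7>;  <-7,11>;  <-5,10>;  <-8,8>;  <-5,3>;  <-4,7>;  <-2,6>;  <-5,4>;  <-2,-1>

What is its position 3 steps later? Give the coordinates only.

Differencing gives <+3,-5>, <+1,+4>, <+2,-1>, <-3,-2>, <+3,-5>, <+1,+4>, <+2,-1>, <-3,-2>, <+3,-5>. This is the pattern <+3,-5>, <+1,+4>, <+2,-1>, <-3,-2> repeated.
step 10: apply <+1,+4> → <-1,3>
step 11: apply <+2,-1> → <1,2>
step 12: apply <-3,-2> → <-2,0>

<-2,0>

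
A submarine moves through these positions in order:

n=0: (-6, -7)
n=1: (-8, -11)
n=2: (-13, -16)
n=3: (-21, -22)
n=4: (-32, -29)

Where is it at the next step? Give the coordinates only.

(-46, -37)

Taking differences between consecutive positions: (-2, -4), (-5, -5), (-8, -6), (-11, -7). These grow by (-3, -1) each step.
step 5: (-32, -29) + (-14, -8) → (-46, -37)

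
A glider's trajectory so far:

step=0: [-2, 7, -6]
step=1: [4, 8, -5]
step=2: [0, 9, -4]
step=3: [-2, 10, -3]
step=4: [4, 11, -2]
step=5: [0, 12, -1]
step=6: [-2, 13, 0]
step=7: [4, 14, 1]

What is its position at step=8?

First: cycles through -2, 4, 0 every 3 steps. Step 8 lands at position 2 of the cycle → 0.
Second: linear, +1 per step → 15 at step 8.
Third: linear, +1 per step → 2 at step 8.

[0, 15, 2]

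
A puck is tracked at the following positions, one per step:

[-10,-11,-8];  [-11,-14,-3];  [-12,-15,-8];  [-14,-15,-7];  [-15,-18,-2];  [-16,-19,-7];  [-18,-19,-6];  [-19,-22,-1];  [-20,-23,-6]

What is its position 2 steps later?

The moves between consecutive positions are [-1,-3,+5], [-1,-1,-5], [-2,+0,+1], [-1,-3,+5], [-1,-1,-5], [-2,+0,+1], [-1,-3,+5], [-1,-1,-5]; they repeat the 3-cycle [[-1,-3,+5], [-1,-1,-5], [-2,+0,+1]].
step 9: apply [-2,+0,+1] → [-22,-23,-5]
step 10: apply [-1,-3,+5] → [-23,-26,0]

[-23,-26,0]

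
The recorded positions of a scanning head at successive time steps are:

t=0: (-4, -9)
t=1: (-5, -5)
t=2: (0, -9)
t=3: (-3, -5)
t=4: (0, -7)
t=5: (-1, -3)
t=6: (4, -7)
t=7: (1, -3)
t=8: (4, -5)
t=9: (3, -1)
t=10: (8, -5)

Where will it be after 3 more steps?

The moves between consecutive positions are (-1, +4), (+5, -4), (-3, +4), (+3, -2), (-1, +4), (+5, -4), (-3, +4), (+3, -2), (-1, +4), (+5, -4); they repeat the 4-cycle [(-1, +4), (+5, -4), (-3, +4), (+3, -2)].
step 11: apply (-3, +4) → (5, -1)
step 12: apply (+3, -2) → (8, -3)
step 13: apply (-1, +4) → (7, 1)

(7, 1)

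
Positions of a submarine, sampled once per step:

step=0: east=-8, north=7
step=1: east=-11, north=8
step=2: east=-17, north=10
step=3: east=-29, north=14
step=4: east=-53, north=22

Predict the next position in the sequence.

east=-101, north=38

Consecutive displacements (-3,+1), (-6,+2), (-12,+4), (-24,+8) scale by a factor of 2 each step.
step 5: east=-53, north=22 + (-48,+16) → east=-101, north=38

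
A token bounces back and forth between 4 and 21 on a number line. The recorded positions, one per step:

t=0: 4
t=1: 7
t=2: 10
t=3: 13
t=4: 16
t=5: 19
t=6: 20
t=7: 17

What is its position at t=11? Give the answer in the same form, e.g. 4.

The value travels 3 per step and bounces off the walls at 4 and 21.
  step 8: 17 → 14
  step 9: 14 → 11
  step 10: 11 → 8
  step 11: 8 → 5

5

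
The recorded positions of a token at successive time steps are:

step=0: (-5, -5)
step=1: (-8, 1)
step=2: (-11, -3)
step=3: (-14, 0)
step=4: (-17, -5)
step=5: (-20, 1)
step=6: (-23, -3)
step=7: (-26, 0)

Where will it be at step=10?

(-35, -3)

First: linear, -3 per step → -35 at step 10.
Second: cycles through -5, 1, -3, 0 every 4 steps. Step 10 lands at position 2 of the cycle → -3.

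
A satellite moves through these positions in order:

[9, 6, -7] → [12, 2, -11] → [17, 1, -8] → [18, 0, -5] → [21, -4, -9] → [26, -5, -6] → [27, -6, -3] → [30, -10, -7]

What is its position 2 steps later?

Step-to-step displacements: [+3, -4, -4], [+5, -1, +3], [+1, -1, +3], [+3, -4, -4], [+5, -1, +3], [+1, -1, +3], [+3, -4, -4] — a repeating cycle of length 3.
step 8: apply [+5, -1, +3] → [35, -11, -4]
step 9: apply [+1, -1, +3] → [36, -12, -1]

[36, -12, -1]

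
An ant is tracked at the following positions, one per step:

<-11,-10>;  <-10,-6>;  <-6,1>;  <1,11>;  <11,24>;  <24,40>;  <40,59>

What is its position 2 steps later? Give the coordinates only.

<81,106>

Successive displacements: <+1,+4>, <+4,+7>, <+7,+10>, <+10,+13>, <+13,+16>, <+16,+19> — each changes by <+3,+3>.
step 7: <40,59> + <+19,+22> → <59,81>
step 8: <59,81> + <+22,+25> → <81,106>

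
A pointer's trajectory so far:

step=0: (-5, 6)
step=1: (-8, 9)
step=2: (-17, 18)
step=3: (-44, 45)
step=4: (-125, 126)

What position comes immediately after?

Consecutive displacements (-3, +3), (-9, +9), (-27, +27), (-81, +81) scale by a factor of 3 each step.
step 5: (-125, 126) + (-243, +243) → (-368, 369)

(-368, 369)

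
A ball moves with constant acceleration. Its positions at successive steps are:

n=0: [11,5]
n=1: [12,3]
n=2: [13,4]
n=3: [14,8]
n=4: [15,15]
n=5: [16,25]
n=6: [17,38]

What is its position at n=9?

Successive displacements: [+1,-2], [+1,+1], [+1,+4], [+1,+7], [+1,+10], [+1,+13] — each changes by [+0,+3].
step 7: [17,38] + [+1,+16] → [18,54]
step 8: [18,54] + [+1,+19] → [19,73]
step 9: [19,73] + [+1,+22] → [20,95]

[20,95]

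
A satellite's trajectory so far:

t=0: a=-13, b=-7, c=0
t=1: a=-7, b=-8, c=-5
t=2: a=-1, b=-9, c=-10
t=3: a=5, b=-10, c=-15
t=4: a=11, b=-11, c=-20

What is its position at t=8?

Each step adds (+6, -1, -5) to the position.
step 5: a=11, b=-11, c=-20 + (+6, -1, -5) → a=17, b=-12, c=-25
step 6: a=17, b=-12, c=-25 + (+6, -1, -5) → a=23, b=-13, c=-30
step 7: a=23, b=-13, c=-30 + (+6, -1, -5) → a=29, b=-14, c=-35
step 8: a=29, b=-14, c=-35 + (+6, -1, -5) → a=35, b=-15, c=-40

a=35, b=-15, c=-40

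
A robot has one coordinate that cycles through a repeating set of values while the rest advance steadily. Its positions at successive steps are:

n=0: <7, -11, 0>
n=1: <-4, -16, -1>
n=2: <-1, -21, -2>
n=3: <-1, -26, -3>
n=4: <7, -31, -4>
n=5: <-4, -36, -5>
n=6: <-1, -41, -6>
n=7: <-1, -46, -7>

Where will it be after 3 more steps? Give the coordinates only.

<-1, -61, -10>

First: cycles through 7, -4, -1, -1 every 4 steps. Step 10 lands at position 2 of the cycle → -1.
Second: linear, -5 per step → -61 at step 10.
Third: linear, -1 per step → -10 at step 10.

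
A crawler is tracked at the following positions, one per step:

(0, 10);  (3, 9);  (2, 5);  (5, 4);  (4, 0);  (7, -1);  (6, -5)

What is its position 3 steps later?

(11, -11)

Differencing gives (+3, -1), (-1, -4), (+3, -1), (-1, -4), (+3, -1), (-1, -4). This is the pattern (+3, -1), (-1, -4) repeated.
step 7: apply (+3, -1) → (9, -6)
step 8: apply (-1, -4) → (8, -10)
step 9: apply (+3, -1) → (11, -11)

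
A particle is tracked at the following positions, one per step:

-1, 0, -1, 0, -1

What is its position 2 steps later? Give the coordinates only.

The jumps are +1, -1, +1, -1 — a geometric progression with ratio -1.
step 5: -1 + 1 → 0
step 6: 0 − 1 → -1

-1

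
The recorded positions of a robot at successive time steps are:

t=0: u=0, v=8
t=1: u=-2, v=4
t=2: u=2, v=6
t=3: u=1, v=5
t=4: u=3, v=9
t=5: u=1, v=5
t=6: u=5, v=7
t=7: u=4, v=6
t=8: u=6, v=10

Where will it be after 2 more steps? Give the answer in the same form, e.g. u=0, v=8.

The moves between consecutive positions are (-2, -4), (+4, +2), (-1, -1), (+2, +4), (-2, -4), (+4, +2), (-1, -1), (+2, +4); they repeat the 4-cycle [(-2, -4), (+4, +2), (-1, -1), (+2, +4)].
step 9: apply (-2, -4) → u=4, v=6
step 10: apply (+4, +2) → u=8, v=8

u=8, v=8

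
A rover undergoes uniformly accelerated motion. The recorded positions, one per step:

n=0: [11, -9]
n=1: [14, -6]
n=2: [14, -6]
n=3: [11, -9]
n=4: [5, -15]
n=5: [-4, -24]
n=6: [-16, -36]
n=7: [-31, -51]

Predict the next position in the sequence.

[-49, -69]

First differences are [+3, +3], [+0, +0], [-3, -3], [-6, -6], [-9, -9], [-12, -12], [-15, -15]; their common second difference is [-3, -3] (constant acceleration).
step 8: [-31, -51] + [-18, -18] → [-49, -69]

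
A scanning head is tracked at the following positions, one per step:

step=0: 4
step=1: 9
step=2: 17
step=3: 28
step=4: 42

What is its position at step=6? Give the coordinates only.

79

Taking differences between consecutive positions: +5, +8, +11, +14. These grow by +3 each step.
step 5: 42 + 17 → 59
step 6: 59 + 20 → 79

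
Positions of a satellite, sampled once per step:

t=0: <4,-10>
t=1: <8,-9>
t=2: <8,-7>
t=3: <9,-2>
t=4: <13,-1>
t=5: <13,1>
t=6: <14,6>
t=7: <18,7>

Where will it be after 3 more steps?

<23,15>

Step-to-step displacements: <+4,+1>, <+0,+2>, <+1,+5>, <+4,+1>, <+0,+2>, <+1,+5>, <+4,+1> — a repeating cycle of length 3.
step 8: apply <+0,+2> → <18,9>
step 9: apply <+1,+5> → <19,14>
step 10: apply <+4,+1> → <23,15>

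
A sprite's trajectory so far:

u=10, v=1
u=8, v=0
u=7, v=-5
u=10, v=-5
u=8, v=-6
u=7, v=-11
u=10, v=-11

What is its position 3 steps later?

Step-to-step displacements: (-2, -1), (-1, -5), (+3, +0), (-2, -1), (-1, -5), (+3, +0) — a repeating cycle of length 3.
step 7: apply (-2, -1) → u=8, v=-12
step 8: apply (-1, -5) → u=7, v=-17
step 9: apply (+3, +0) → u=10, v=-17

u=10, v=-17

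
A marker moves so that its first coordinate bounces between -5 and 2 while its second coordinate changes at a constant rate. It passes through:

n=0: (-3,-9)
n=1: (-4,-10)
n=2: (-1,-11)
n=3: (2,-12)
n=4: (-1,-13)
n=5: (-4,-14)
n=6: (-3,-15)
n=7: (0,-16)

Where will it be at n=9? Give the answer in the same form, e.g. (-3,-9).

(-2,-18)

The first coordinate reflects between -5 and 2, moving 3 per step.
  step 8: 0 → 1
  step 9: 1 → -2
The second coordinate changes by -1 each step: at step 9 it is -18.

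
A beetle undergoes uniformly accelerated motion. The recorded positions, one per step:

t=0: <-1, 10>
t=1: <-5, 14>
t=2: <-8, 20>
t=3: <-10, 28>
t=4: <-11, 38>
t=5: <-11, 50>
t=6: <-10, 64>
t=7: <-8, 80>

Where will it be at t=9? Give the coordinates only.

<-1, 118>

Successive displacements: <-4, +4>, <-3, +6>, <-2, +8>, <-1, +10>, <+0, +12>, <+1, +14>, <+2, +16> — each changes by <+1, +2>.
step 8: <-8, 80> + <+3, +18> → <-5, 98>
step 9: <-5, 98> + <+4, +20> → <-1, 118>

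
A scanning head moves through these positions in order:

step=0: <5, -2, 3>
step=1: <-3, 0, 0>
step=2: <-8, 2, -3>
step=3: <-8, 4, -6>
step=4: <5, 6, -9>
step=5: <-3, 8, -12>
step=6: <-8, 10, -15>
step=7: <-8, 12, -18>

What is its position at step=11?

First: cycles through 5, -3, -8, -8 every 4 steps. Step 11 lands at position 3 of the cycle → -8.
Second: linear, +2 per step → 20 at step 11.
Third: linear, -3 per step → -30 at step 11.

<-8, 20, -30>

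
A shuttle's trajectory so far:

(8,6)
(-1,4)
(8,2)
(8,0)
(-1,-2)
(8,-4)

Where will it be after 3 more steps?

(8,-10)

First: cycles through 8, -1, 8 every 3 steps. Step 8 lands at position 2 of the cycle → 8.
Second: linear, -2 per step → -10 at step 8.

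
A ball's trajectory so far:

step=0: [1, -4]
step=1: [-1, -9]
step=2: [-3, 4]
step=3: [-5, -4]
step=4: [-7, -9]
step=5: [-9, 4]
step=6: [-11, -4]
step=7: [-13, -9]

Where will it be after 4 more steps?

[-21, 4]

First: linear, -2 per step → -21 at step 11.
Second: cycles through -4, -9, 4 every 3 steps. Step 11 lands at position 2 of the cycle → 4.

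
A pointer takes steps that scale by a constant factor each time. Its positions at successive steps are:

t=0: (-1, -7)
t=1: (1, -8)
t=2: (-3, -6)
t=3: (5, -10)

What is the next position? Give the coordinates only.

Consecutive displacements (+2, -1), (-4, +2), (+8, -4) scale by a factor of -2 each step.
step 4: (5, -10) + (-16, +8) → (-11, -2)

(-11, -2)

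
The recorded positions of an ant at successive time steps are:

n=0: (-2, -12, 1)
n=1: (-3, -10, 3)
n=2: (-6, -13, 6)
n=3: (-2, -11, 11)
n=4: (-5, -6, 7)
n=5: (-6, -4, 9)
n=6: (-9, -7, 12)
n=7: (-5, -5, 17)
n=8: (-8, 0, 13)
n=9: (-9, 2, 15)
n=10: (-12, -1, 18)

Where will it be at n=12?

Step-to-step displacements: (-1, +2, +2), (-3, -3, +3), (+4, +2, +5), (-3, +5, -4), (-1, +2, +2), (-3, -3, +3), (+4, +2, +5), (-3, +5, -4), (-1, +2, +2), (-3, -3, +3) — a repeating cycle of length 4.
step 11: apply (+4, +2, +5) → (-8, 1, 23)
step 12: apply (-3, +5, -4) → (-11, 6, 19)

(-11, 6, 19)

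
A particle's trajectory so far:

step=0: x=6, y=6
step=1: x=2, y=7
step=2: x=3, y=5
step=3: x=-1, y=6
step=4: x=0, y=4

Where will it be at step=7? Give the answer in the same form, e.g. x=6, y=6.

x=-7, y=4

Step-to-step displacements: (-4,+1), (+1,-2), (-4,+1), (+1,-2) — a repeating cycle of length 2.
step 5: apply (-4,+1) → x=-4, y=5
step 6: apply (+1,-2) → x=-3, y=3
step 7: apply (-4,+1) → x=-7, y=4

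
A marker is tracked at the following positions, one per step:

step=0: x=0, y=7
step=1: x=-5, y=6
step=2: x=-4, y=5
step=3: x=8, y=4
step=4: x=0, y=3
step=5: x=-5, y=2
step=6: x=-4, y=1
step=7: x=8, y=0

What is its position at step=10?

x=-4, y=-3

X: cycles through 0, -5, -4, 8 every 4 steps. Step 10 lands at position 2 of the cycle → -4.
Y: linear, -1 per step → -3 at step 10.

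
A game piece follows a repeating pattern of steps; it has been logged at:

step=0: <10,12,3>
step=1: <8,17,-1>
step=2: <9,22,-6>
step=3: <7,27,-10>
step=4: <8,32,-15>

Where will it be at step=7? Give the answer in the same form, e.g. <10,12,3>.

<5,47,-28>

The moves between consecutive positions are <-2,+5,-4>, <+1,+5,-5>, <-2,+5,-4>, <+1,+5,-5>; they repeat the 2-cycle [<-2,+5,-4>, <+1,+5,-5>].
step 5: apply <-2,+5,-4> → <6,37,-19>
step 6: apply <+1,+5,-5> → <7,42,-24>
step 7: apply <-2,+5,-4> → <5,47,-28>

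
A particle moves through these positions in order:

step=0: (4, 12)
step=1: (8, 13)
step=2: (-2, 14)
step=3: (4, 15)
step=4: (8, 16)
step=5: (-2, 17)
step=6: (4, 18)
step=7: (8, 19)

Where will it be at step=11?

(-2, 23)

First: cycles through 4, 8, -2 every 3 steps. Step 11 lands at position 2 of the cycle → -2.
Second: linear, +1 per step → 23 at step 11.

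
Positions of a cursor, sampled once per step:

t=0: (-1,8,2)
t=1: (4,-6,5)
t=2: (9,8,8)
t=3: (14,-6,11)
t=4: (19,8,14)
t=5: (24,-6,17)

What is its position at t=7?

First: linear, +5 per step → 34 at step 7.
Second: cycles through 8, -6 every 2 steps. Step 7 lands at position 1 of the cycle → -6.
Third: linear, +3 per step → 23 at step 7.

(34,-6,23)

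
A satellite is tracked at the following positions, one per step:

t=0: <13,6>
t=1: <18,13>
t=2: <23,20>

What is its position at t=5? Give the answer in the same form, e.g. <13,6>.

<38,41>

Constant displacement of <+5,+7> per step.
step 3: <23,20> + <+5,+7> → <28,27>
step 4: <28,27> + <+5,+7> → <33,34>
step 5: <33,34> + <+5,+7> → <38,41>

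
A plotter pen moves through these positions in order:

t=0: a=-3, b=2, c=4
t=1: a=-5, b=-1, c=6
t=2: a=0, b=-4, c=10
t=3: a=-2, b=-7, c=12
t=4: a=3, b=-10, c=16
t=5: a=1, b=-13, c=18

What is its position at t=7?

Step-to-step displacements: (-2,-3,+2), (+5,-3,+4), (-2,-3,+2), (+5,-3,+4), (-2,-3,+2) — a repeating cycle of length 2.
step 6: apply (+5,-3,+4) → a=6, b=-16, c=22
step 7: apply (-2,-3,+2) → a=4, b=-19, c=24

a=4, b=-19, c=24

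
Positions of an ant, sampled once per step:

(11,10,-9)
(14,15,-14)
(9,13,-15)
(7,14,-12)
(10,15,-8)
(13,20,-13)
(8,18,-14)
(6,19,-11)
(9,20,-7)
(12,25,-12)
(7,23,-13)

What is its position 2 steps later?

Differencing gives (+3,+5,-5), (-5,-2,-1), (-2,+1,+3), (+3,+1,+4), (+3,+5,-5), (-5,-2,-1), (-2,+1,+3), (+3,+1,+4), (+3,+5,-5), (-5,-2,-1). This is the pattern (+3,+5,-5), (-5,-2,-1), (-2,+1,+3), (+3,+1,+4) repeated.
step 11: apply (-2,+1,+3) → (5,24,-10)
step 12: apply (+3,+1,+4) → (8,25,-6)

(8,25,-6)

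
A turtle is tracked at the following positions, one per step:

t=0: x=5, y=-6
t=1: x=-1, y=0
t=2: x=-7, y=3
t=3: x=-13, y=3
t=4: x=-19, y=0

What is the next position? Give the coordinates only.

Successive displacements: (-6,+6), (-6,+3), (-6,+0), (-6,-3) — each changes by (+0,-3).
step 5: x=-19, y=0 + (-6,-6) → x=-25, y=-6

x=-25, y=-6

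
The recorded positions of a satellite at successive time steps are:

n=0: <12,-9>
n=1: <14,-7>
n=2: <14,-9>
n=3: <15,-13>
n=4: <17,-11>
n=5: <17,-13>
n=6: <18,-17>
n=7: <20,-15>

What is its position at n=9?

The moves between consecutive positions are <+2,+2>, <+0,-2>, <+1,-4>, <+2,+2>, <+0,-2>, <+1,-4>, <+2,+2>; they repeat the 3-cycle [<+2,+2>, <+0,-2>, <+1,-4>].
step 8: apply <+0,-2> → <20,-17>
step 9: apply <+1,-4> → <21,-21>

<21,-21>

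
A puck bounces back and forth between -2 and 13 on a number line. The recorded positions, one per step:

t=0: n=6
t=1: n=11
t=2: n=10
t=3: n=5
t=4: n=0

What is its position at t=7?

The value travels 5 per step and bounces off the walls at -2 and 13.
  step 5: 0 → 1
  step 6: 1 → 6
  step 7: 6 → 11

n=11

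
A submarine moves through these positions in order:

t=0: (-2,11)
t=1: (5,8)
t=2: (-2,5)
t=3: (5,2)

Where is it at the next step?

(-2,-1)

First: cycles through -2, 5 every 2 steps. Step 4 lands at position 0 of the cycle → -2.
Second: linear, -3 per step → -1 at step 4.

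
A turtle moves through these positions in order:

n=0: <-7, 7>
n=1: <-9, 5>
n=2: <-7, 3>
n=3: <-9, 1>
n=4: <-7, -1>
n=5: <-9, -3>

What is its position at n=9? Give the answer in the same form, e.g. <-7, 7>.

First: cycles through -7, -9 every 2 steps. Step 9 lands at position 1 of the cycle → -9.
Second: linear, -2 per step → -11 at step 9.

<-9, -11>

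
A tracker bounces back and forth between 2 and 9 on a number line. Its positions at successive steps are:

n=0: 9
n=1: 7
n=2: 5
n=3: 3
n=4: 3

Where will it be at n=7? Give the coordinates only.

9

The value travels 2 per step and bounces off the walls at 2 and 9.
  step 5: 3 → 5
  step 6: 5 → 7
  step 7: 7 → 9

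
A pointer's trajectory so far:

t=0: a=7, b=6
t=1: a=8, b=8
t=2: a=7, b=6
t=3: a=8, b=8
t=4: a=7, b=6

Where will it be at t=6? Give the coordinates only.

a=7, b=6

The jumps are (+1, +2), (-1, -2), (+1, +2), (-1, -2) — a geometric progression with ratio -1.
step 5: a=7, b=6 + (+1, +2) → a=8, b=8
step 6: a=8, b=8 + (-1, -2) → a=7, b=6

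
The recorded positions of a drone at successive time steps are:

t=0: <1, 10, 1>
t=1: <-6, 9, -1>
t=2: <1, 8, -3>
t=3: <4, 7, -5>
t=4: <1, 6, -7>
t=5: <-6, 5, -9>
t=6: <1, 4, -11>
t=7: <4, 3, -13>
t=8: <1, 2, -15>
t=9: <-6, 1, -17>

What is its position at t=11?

First: cycles through 1, -6, 1, 4 every 4 steps. Step 11 lands at position 3 of the cycle → 4.
Second: linear, -1 per step → -1 at step 11.
Third: linear, -2 per step → -21 at step 11.

<4, -1, -21>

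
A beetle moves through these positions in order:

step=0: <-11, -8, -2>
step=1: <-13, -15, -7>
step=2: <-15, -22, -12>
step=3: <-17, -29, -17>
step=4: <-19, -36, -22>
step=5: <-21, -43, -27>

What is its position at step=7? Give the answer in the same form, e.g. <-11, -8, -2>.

The position changes by <-2, -7, -5> every step.
step 6: <-21, -43, -27> + <-2, -7, -5> → <-23, -50, -32>
step 7: <-23, -50, -32> + <-2, -7, -5> → <-25, -57, -37>

<-25, -57, -37>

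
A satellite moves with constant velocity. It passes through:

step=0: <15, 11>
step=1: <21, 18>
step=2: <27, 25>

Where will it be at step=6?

Constant displacement of <+6, +7> per step.
step 3: <27, 25> + <+6, +7> → <33, 32>
step 4: <33, 32> + <+6, +7> → <39, 39>
step 5: <39, 39> + <+6, +7> → <45, 46>
step 6: <45, 46> + <+6, +7> → <51, 53>

<51, 53>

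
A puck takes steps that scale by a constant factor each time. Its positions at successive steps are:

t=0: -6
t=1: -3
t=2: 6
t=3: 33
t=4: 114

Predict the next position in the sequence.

Step-to-step displacements: +3, +9, +27, +81; each is 3× the previous.
step 5: 114 + 243 → 357

357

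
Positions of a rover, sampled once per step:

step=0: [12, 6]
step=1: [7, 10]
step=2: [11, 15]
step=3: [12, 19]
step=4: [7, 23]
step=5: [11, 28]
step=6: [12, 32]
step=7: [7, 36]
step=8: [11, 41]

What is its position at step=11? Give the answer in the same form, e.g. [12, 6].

[11, 54]

Step-to-step displacements: [-5, +4], [+4, +5], [+1, +4], [-5, +4], [+4, +5], [+1, +4], [-5, +4], [+4, +5] — a repeating cycle of length 3.
step 9: apply [+1, +4] → [12, 45]
step 10: apply [-5, +4] → [7, 49]
step 11: apply [+4, +5] → [11, 54]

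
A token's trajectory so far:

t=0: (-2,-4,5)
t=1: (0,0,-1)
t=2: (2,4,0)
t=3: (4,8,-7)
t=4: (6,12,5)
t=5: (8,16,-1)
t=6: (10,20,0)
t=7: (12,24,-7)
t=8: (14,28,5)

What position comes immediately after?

(16,32,-1)

First: linear, +2 per step → 16 at step 9.
Second: linear, +4 per step → 32 at step 9.
Third: cycles through 5, -1, 0, -7 every 4 steps. Step 9 lands at position 1 of the cycle → -1.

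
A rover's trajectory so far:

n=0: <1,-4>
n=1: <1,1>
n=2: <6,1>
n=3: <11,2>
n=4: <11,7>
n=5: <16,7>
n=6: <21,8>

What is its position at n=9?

<31,14>

The moves between consecutive positions are <+0,+5>, <+5,+0>, <+5,+1>, <+0,+5>, <+5,+0>, <+5,+1>; they repeat the 3-cycle [<+0,+5>, <+5,+0>, <+5,+1>].
step 7: apply <+0,+5> → <21,13>
step 8: apply <+5,+0> → <26,13>
step 9: apply <+5,+1> → <31,14>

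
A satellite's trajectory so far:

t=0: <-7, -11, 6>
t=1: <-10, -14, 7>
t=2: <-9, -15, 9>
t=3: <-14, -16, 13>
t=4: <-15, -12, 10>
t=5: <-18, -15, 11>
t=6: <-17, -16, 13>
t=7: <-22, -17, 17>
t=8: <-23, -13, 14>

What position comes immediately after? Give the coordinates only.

Step-to-step displacements: <-3, -3, +1>, <+1, -1, +2>, <-5, -1, +4>, <-1, +4, -3>, <-3, -3, +1>, <+1, -1, +2>, <-5, -1, +4>, <-1, +4, -3> — a repeating cycle of length 4.
step 9: apply <-3, -3, +1> → <-26, -16, 15>

<-26, -16, 15>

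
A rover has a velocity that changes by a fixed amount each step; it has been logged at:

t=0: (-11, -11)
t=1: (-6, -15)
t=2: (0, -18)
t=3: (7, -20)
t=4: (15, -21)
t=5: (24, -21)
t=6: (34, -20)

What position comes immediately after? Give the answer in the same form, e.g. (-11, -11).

Taking differences between consecutive positions: (+5, -4), (+6, -3), (+7, -2), (+8, -1), (+9, +0), (+10, +1). These grow by (+1, +1) each step.
step 7: (34, -20) + (+11, +2) → (45, -18)

(45, -18)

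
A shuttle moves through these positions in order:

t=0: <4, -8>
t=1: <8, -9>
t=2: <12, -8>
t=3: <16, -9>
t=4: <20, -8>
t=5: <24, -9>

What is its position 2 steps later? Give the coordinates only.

<32, -9>

First: linear, +4 per step → 32 at step 7.
Second: cycles through -8, -9 every 2 steps. Step 7 lands at position 1 of the cycle → -9.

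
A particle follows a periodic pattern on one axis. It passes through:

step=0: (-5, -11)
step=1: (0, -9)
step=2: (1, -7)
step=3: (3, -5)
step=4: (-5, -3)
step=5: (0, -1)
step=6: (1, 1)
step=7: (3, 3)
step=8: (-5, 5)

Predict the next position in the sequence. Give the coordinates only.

The first coordinate repeats the cycle [-5, 0, 1, 3] with period 4; step 9 mod 4 = 1, giving 0.
The second coordinate changes by +2 each step, so at step 9 it is -11 + 9·(2) = 7.

(0, 7)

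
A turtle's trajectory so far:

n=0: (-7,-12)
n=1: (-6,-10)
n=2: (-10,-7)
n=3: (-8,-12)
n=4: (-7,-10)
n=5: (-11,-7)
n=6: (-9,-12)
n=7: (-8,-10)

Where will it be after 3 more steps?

Step-to-step displacements: (+1,+2), (-4,+3), (+2,-5), (+1,+2), (-4,+3), (+2,-5), (+1,+2) — a repeating cycle of length 3.
step 8: apply (-4,+3) → (-12,-7)
step 9: apply (+2,-5) → (-10,-12)
step 10: apply (+1,+2) → (-9,-10)

(-9,-10)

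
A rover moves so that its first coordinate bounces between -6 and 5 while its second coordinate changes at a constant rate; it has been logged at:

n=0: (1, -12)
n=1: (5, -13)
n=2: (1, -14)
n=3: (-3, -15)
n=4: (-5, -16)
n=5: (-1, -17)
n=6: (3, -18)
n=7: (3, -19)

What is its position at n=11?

(1, -23)

The first coordinate travels 4 per step and bounces off the walls at -6 and 5.
  step 8: 3 → -1
  step 9: -1 → -5
  step 10: -5 → -3
  step 11: -3 → 1
The second coordinate changes by -1 each step: at step 11 it is -23.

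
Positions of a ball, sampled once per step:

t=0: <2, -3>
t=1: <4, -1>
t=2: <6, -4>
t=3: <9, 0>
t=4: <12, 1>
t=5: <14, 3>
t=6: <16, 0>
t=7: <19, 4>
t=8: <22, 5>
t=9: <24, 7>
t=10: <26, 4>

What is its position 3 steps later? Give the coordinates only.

<34, 11>

Step-to-step displacements: <+2, +2>, <+2, -3>, <+3, +4>, <+3, +1>, <+2, +2>, <+2, -3>, <+3, +4>, <+3, +1>, <+2, +2>, <+2, -3> — a repeating cycle of length 4.
step 11: apply <+3, +4> → <29, 8>
step 12: apply <+3, +1> → <32, 9>
step 13: apply <+2, +2> → <34, 11>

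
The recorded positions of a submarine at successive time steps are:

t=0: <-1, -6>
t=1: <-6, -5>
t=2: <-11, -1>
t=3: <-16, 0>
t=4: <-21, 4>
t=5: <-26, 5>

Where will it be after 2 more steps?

<-36, 10>

Step-to-step displacements: <-5, +1>, <-5, +4>, <-5, +1>, <-5, +4>, <-5, +1> — a repeating cycle of length 2.
step 6: apply <-5, +4> → <-31, 9>
step 7: apply <-5, +1> → <-36, 10>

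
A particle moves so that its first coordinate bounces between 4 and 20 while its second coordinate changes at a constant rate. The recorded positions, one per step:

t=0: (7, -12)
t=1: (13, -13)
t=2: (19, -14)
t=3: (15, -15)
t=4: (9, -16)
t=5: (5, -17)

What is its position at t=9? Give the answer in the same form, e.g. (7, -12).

(11, -21)

The first coordinate reflects between 4 and 20, moving 6 per step.
  step 6: 5 → 11
  step 7: 11 → 17
  step 8: 17 → 17
  step 9: 17 → 11
The second coordinate changes by -1 each step: at step 9 it is -21.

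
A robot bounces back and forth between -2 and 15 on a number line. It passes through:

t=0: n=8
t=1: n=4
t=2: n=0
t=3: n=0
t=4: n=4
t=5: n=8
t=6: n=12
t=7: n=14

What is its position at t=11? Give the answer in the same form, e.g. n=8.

The value travels 4 per step and bounces off the walls at -2 and 15.
  step 8: 14 → 10
  step 9: 10 → 6
  step 10: 6 → 2
  step 11: 2 → -2

n=-2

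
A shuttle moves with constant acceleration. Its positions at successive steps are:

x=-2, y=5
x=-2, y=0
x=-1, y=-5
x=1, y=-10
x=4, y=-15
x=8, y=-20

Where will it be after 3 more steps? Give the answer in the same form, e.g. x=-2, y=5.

First differences are (+0,-5), (+1,-5), (+2,-5), (+3,-5), (+4,-5); their common second difference is (+1,+0) (constant acceleration).
step 6: x=8, y=-20 + (+5,-5) → x=13, y=-25
step 7: x=13, y=-25 + (+6,-5) → x=19, y=-30
step 8: x=19, y=-30 + (+7,-5) → x=26, y=-35

x=26, y=-35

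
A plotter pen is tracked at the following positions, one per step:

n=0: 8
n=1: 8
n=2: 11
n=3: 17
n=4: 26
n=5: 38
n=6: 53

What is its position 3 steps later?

116

Successive displacements: +0, +3, +6, +9, +12, +15 — each changes by +3.
step 7: 53 + 18 → 71
step 8: 71 + 21 → 92
step 9: 92 + 24 → 116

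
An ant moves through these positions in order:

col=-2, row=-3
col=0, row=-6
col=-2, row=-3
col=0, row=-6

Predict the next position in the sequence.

Consecutive displacements (+2, -3), (-2, +3), (+2, -3) scale by a factor of -1 each step.
step 4: col=0, row=-6 + (-2, +3) → col=-2, row=-3

col=-2, row=-3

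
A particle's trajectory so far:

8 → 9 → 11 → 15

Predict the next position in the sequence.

Step-to-step displacements: +1, +2, +4; each is 2× the previous.
step 4: 15 + 8 → 23

23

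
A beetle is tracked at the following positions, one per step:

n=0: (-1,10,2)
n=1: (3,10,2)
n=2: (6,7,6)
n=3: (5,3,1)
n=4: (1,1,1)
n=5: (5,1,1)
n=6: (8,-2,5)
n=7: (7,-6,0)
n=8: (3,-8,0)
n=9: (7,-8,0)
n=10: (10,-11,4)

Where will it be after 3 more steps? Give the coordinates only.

(9,-17,-1)

Differencing gives (+4,+0,+0), (+3,-3,+4), (-1,-4,-5), (-4,-2,+0), (+4,+0,+0), (+3,-3,+4), (-1,-4,-5), (-4,-2,+0), (+4,+0,+0), (+3,-3,+4). This is the pattern (+4,+0,+0), (+3,-3,+4), (-1,-4,-5), (-4,-2,+0) repeated.
step 11: apply (-1,-4,-5) → (9,-15,-1)
step 12: apply (-4,-2,+0) → (5,-17,-1)
step 13: apply (+4,+0,+0) → (9,-17,-1)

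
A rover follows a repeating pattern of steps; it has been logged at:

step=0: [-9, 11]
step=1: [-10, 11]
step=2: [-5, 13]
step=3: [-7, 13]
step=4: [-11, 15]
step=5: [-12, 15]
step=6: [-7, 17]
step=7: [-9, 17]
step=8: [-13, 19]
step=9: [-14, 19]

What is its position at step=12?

[-15, 23]

Step-to-step displacements: [-1, +0], [+5, +2], [-2, +0], [-4, +2], [-1, +0], [+5, +2], [-2, +0], [-4, +2], [-1, +0] — a repeating cycle of length 4.
step 10: apply [+5, +2] → [-9, 21]
step 11: apply [-2, +0] → [-11, 21]
step 12: apply [-4, +2] → [-15, 23]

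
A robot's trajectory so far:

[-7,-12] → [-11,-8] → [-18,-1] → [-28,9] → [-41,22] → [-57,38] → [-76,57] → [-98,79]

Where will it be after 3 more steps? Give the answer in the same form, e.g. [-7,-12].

[-182,163]

Successive displacements: [-4,+4], [-7,+7], [-10,+10], [-13,+13], [-16,+16], [-19,+19], [-22,+22] — each changes by [-3,+3].
step 8: [-98,79] + [-25,+25] → [-123,104]
step 9: [-123,104] + [-28,+28] → [-151,132]
step 10: [-151,132] + [-31,+31] → [-182,163]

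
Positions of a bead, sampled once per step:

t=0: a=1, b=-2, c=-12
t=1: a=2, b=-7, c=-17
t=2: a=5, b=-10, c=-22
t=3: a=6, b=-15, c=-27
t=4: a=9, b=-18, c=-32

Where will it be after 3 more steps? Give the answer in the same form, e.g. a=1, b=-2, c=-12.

Differencing gives (+1, -5, -5), (+3, -3, -5), (+1, -5, -5), (+3, -3, -5). This is the pattern (+1, -5, -5), (+3, -3, -5) repeated.
step 5: apply (+1, -5, -5) → a=10, b=-23, c=-37
step 6: apply (+3, -3, -5) → a=13, b=-26, c=-42
step 7: apply (+1, -5, -5) → a=14, b=-31, c=-47

a=14, b=-31, c=-47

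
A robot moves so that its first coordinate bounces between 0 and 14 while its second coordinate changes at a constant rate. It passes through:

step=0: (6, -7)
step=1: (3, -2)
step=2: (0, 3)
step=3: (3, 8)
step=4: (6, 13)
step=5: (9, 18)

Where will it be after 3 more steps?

(10, 33)

The first coordinate travels 3 per step and bounces off the walls at 0 and 14.
  step 6: 9 → 12
  step 7: 12 → 13
  step 8: 13 → 10
The second coordinate changes by +5 each step: at step 8 it is 33.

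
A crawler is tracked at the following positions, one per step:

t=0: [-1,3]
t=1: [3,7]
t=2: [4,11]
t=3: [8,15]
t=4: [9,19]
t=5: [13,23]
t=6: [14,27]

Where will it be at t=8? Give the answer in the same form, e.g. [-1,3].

[19,35]

Differencing gives [+4,+4], [+1,+4], [+4,+4], [+1,+4], [+4,+4], [+1,+4]. This is the pattern [+4,+4], [+1,+4] repeated.
step 7: apply [+4,+4] → [18,31]
step 8: apply [+1,+4] → [19,35]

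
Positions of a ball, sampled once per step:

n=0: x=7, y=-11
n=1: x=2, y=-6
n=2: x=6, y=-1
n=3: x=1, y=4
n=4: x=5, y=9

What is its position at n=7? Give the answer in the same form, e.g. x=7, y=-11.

Step-to-step displacements: (-5, +5), (+4, +5), (-5, +5), (+4, +5) — a repeating cycle of length 2.
step 5: apply (-5, +5) → x=0, y=14
step 6: apply (+4, +5) → x=4, y=19
step 7: apply (-5, +5) → x=-1, y=24

x=-1, y=24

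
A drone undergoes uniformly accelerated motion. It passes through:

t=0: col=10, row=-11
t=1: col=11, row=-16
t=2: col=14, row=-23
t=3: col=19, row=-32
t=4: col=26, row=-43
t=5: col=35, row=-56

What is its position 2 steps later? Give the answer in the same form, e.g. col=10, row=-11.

col=59, row=-88

First differences are (+1, -5), (+3, -7), (+5, -9), (+7, -11), (+9, -13); their common second difference is (+2, -2) (constant acceleration).
step 6: col=35, row=-56 + (+11, -15) → col=46, row=-71
step 7: col=46, row=-71 + (+13, -17) → col=59, row=-88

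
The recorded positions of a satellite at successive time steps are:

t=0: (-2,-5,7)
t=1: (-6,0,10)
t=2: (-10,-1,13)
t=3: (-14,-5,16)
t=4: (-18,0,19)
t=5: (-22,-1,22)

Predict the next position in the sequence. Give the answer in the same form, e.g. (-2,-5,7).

(-26,-5,25)

The first coordinate changes by -4 each step, so at step 6 it is -2 + 6·(-4) = -26.
The second coordinate repeats the cycle [-5, 0, -1] with period 3; step 6 mod 3 = 0, giving -5.
The third coordinate changes by +3 each step, so at step 6 it is 7 + 6·(3) = 25.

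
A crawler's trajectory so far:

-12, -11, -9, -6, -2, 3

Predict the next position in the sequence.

Successive displacements: +1, +2, +3, +4, +5 — each changes by +1.
step 6: 3 + 6 → 9

9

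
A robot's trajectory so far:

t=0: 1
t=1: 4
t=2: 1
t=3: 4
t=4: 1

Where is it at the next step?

Consecutive displacements +3, -3, +3, -3 scale by a factor of -1 each step.
step 5: 1 + 3 → 4

4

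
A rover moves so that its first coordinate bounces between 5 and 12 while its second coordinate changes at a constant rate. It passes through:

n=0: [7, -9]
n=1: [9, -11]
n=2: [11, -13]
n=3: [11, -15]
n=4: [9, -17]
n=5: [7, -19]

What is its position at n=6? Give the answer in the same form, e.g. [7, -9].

The first coordinate travels 2 per step and bounces off the walls at 5 and 12.
  step 6: 7 → 5
The second coordinate changes by -2 each step: at step 6 it is -21.

[5, -21]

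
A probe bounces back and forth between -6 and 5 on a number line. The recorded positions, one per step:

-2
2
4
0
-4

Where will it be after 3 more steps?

The value travels 4 per step and bounces off the walls at -6 and 5.
  step 5: -4 → -4
  step 6: -4 → 0
  step 7: 0 → 4

4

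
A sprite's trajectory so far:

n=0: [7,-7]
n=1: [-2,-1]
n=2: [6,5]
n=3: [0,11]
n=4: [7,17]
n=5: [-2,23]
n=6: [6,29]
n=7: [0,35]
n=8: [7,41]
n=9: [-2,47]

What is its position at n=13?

[-2,71]

First: cycles through 7, -2, 6, 0 every 4 steps. Step 13 lands at position 1 of the cycle → -2.
Second: linear, +6 per step → 71 at step 13.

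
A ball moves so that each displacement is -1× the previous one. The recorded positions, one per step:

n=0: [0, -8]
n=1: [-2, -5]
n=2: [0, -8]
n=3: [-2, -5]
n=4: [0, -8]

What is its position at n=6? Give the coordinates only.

Consecutive displacements [-2, +3], [+2, -3], [-2, +3], [+2, -3] scale by a factor of -1 each step.
step 5: [0, -8] + [-2, +3] → [-2, -5]
step 6: [-2, -5] + [+2, -3] → [0, -8]

[0, -8]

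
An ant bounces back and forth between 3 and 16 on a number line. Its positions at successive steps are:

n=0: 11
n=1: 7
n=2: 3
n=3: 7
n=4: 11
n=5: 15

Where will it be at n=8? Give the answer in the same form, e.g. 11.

5

The value reflects between 3 and 16, moving 4 per step.
  step 6: 15 → 13
  step 7: 13 → 9
  step 8: 9 → 5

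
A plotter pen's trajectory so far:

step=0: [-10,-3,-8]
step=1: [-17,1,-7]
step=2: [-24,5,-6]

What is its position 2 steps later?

[-38,13,-4]

Each step adds [-7,+4,+1] to the position.
step 3: [-24,5,-6] + [-7,+4,+1] → [-31,9,-5]
step 4: [-31,9,-5] + [-7,+4,+1] → [-38,13,-4]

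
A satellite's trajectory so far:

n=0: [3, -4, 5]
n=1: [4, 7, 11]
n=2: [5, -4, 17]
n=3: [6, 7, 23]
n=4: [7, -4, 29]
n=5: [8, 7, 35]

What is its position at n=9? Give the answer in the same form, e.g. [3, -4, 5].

First: linear, +1 per step → 12 at step 9.
Second: cycles through -4, 7 every 2 steps. Step 9 lands at position 1 of the cycle → 7.
Third: linear, +6 per step → 59 at step 9.

[12, 7, 59]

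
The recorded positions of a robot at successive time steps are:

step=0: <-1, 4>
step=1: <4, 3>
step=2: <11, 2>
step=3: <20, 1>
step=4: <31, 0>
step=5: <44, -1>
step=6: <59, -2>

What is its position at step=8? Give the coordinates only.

Taking differences between consecutive positions: <+5, -1>, <+7, -1>, <+9, -1>, <+11, -1>, <+13, -1>, <+15, -1>. These grow by <+2, +0> each step.
step 7: <59, -2> + <+17, -1> → <76, -3>
step 8: <76, -3> + <+19, -1> → <95, -4>

<95, -4>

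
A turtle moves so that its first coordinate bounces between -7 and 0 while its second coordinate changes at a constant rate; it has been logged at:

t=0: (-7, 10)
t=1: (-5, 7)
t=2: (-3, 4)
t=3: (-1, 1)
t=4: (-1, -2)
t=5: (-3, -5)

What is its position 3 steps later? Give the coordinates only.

(-5, -14)

The first coordinate travels 2 per step and bounces off the walls at -7 and 0.
  step 6: -3 → -5
  step 7: -5 → -7
  step 8: -7 → -5
The second coordinate changes by -3 each step: at step 8 it is -14.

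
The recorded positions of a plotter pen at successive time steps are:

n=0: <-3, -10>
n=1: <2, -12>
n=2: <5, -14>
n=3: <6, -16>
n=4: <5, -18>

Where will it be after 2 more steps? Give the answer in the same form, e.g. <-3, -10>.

<-3, -22>

Successive displacements: <+5, -2>, <+3, -2>, <+1, -2>, <-1, -2> — each changes by <-2, +0>.
step 5: <5, -18> + <-3, -2> → <2, -20>
step 6: <2, -20> + <-5, -2> → <-3, -22>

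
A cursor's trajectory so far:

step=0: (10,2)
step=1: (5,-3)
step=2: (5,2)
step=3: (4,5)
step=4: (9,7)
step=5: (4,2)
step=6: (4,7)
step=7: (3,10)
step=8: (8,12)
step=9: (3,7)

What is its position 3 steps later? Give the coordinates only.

Differencing gives (-5,-5), (+0,+5), (-1,+3), (+5,+2), (-5,-5), (+0,+5), (-1,+3), (+5,+2), (-5,-5). This is the pattern (-5,-5), (+0,+5), (-1,+3), (+5,+2) repeated.
step 10: apply (+0,+5) → (3,12)
step 11: apply (-1,+3) → (2,15)
step 12: apply (+5,+2) → (7,17)

(7,17)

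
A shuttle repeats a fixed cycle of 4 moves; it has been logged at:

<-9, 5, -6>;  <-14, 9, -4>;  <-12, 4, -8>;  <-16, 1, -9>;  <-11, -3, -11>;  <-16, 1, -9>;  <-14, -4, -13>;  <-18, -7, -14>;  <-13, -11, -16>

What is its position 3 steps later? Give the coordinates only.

Differencing gives <-5, +4, +2>, <+2, -5, -4>, <-4, -3, -1>, <+5, -4, -2>, <-5, +4, +2>, <+2, -5, -4>, <-4, -3, -1>, <+5, -4, -2>. This is the pattern <-5, +4, +2>, <+2, -5, -4>, <-4, -3, -1>, <+5, -4, -2> repeated.
step 9: apply <-5, +4, +2> → <-18, -7, -14>
step 10: apply <+2, -5, -4> → <-16, -12, -18>
step 11: apply <-4, -3, -1> → <-20, -15, -19>

<-20, -15, -19>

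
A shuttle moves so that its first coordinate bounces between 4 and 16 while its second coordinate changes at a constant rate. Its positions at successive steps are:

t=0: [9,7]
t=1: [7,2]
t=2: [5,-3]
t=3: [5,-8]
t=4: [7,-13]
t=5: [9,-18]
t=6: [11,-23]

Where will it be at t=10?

The first coordinate reflects between 4 and 16, moving 2 per step.
  step 7: 11 → 13
  step 8: 13 → 15
  step 9: 15 → 15
  step 10: 15 → 13
The second coordinate changes by -5 each step: at step 10 it is -43.

[13,-43]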